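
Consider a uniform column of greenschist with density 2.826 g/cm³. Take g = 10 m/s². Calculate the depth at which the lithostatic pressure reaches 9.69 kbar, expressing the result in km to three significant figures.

34.3 km

h = P/(ρg) = 9.69 kbar / (2826 kg/m³ × 10 m/s²) = 9.690×10^8 Pa / 28260 Pa/m = 34289 m
= 34.289 km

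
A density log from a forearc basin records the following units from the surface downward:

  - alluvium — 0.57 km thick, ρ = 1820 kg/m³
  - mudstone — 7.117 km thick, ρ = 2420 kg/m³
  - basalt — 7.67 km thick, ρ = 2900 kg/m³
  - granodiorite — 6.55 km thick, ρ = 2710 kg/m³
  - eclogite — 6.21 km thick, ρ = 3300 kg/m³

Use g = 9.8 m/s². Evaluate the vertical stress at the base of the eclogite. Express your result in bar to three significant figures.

alluvium: 1820 kg/m³ × 9.8 m/s² × 570 m = 1.017×10^7 Pa = 101.7 bar
mudstone: 2420 kg/m³ × 9.8 m/s² × 7117 m = 1.688×10^8 Pa = 1688 bar
basalt: 2900 kg/m³ × 9.8 m/s² × 7670 m = 2.180×10^8 Pa = 2180 bar
granodiorite: 2710 kg/m³ × 9.8 m/s² × 6550 m = 1.740×10^8 Pa = 1740 bar
eclogite: 3300 kg/m³ × 9.8 m/s² × 6210 m = 2.008×10^8 Pa = 2008 bar
Total = 101.7 + 1688 + 2180 + 1740 + 2008 = 7717.2 bar

7720 bar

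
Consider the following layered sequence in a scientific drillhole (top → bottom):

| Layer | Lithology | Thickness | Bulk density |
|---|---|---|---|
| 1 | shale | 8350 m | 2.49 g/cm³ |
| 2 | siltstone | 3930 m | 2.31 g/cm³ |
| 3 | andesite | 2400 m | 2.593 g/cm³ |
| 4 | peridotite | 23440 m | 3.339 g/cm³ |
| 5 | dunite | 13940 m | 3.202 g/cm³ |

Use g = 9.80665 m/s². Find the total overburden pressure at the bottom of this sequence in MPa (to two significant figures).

1600 MPa

shale: 2490 kg/m³ × 9.80665 m/s² × 8350 m = 2.039×10^8 Pa = 203.9 MPa
siltstone: 2310 kg/m³ × 9.80665 m/s² × 3930 m = 8.903×10^7 Pa = 89.03 MPa
andesite: 2593 kg/m³ × 9.80665 m/s² × 2400 m = 6.103×10^7 Pa = 61.03 MPa
peridotite: 3339 kg/m³ × 9.80665 m/s² × 23440 m = 7.675×10^8 Pa = 767.5 MPa
dunite: 3202 kg/m³ × 9.80665 m/s² × 13940 m = 4.377×10^8 Pa = 437.7 MPa
Total = 203.9 + 89.03 + 61.03 + 767.5 + 437.7 = 1559.2 MPa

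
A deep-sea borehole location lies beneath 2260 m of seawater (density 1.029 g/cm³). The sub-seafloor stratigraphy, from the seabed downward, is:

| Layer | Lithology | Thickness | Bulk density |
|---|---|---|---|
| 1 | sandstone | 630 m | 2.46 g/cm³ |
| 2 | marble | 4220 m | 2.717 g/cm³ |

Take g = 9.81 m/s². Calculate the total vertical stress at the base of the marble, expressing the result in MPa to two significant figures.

seawater: 1029 kg/m³ × 9.81 m/s² × 2260 m = 2.281×10^7 Pa = 22.81 MPa
sandstone: 2460 kg/m³ × 9.81 m/s² × 630 m = 1.520×10^7 Pa = 15.20 MPa
marble: 2717 kg/m³ × 9.81 m/s² × 4220 m = 1.125×10^8 Pa = 112.5 MPa
Total = 22.81 + 15.20 + 112.5 = 150.50 MPa

150 MPa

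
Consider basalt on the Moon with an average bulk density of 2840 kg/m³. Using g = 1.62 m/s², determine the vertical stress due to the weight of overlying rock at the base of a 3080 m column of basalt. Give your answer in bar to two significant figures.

140 bar

basalt: 2840 kg/m³ × 1.62 m/s² × 3080 m = 1.417×10^7 Pa = 141.7 bar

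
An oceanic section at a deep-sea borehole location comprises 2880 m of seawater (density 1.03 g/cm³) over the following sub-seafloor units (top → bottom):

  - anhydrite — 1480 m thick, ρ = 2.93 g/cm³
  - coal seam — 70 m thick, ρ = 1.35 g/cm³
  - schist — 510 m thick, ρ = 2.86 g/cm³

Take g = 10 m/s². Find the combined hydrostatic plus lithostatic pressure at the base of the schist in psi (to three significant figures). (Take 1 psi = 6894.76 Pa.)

12800 psi

seawater: 1030 kg/m³ × 10 m/s² × 2880 m = 2.966×10^7 Pa = 4302 psi
anhydrite: 2930 kg/m³ × 10 m/s² × 1480 m = 4.336×10^7 Pa = 6289 psi
coal seam: 1350 kg/m³ × 10 m/s² × 70 m = 9.450×10^5 Pa = 137.1 psi
schist: 2860 kg/m³ × 10 m/s² × 510 m = 1.459×10^7 Pa = 2116 psi
Total = 4302 + 6289 + 137.1 + 2116 = 12844 psi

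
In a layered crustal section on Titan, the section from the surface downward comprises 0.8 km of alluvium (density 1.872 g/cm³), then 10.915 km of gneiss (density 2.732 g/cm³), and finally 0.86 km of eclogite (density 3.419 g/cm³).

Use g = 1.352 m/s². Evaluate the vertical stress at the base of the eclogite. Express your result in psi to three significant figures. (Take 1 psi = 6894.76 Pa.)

6720 psi

alluvium: 1872 kg/m³ × 1.352 m/s² × 800 m = 2.025×10^6 Pa = 293.7 psi
gneiss: 2732 kg/m³ × 1.352 m/s² × 10915 m = 4.032×10^7 Pa = 5847 psi
eclogite: 3419 kg/m³ × 1.352 m/s² × 860 m = 3.975×10^6 Pa = 576.6 psi
Total = 293.7 + 5847 + 576.6 = 6717.6 psi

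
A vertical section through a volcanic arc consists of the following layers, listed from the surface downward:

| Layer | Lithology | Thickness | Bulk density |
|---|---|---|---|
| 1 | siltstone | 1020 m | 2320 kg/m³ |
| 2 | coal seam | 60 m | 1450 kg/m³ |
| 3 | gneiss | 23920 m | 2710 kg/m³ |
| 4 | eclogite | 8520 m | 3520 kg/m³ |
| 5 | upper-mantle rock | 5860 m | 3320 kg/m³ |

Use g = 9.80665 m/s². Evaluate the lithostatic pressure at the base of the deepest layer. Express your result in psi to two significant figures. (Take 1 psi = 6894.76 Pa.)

170000 psi

siltstone: 2320 kg/m³ × 9.80665 m/s² × 1020 m = 2.321×10^7 Pa = 3366 psi
coal seam: 1450 kg/m³ × 9.80665 m/s² × 60 m = 8.532×10^5 Pa = 123.7 psi
gneiss: 2710 kg/m³ × 9.80665 m/s² × 23920 m = 6.357×10^8 Pa = 92200 psi
eclogite: 3520 kg/m³ × 9.80665 m/s² × 8520 m = 2.941×10^8 Pa = 42656 psi
upper-mantle rock: 3320 kg/m³ × 9.80665 m/s² × 5860 m = 1.908×10^8 Pa = 27672 psi
Total = 3366 + 123.7 + 92200 + 42656 + 27672 = 1.6602×10^5 psi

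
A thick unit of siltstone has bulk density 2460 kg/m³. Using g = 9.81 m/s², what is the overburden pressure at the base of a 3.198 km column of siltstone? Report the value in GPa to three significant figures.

0.0772 GPa

siltstone: 2460 kg/m³ × 9.81 m/s² × 3198 m = 7.718×10^7 Pa = 0.07718 GPa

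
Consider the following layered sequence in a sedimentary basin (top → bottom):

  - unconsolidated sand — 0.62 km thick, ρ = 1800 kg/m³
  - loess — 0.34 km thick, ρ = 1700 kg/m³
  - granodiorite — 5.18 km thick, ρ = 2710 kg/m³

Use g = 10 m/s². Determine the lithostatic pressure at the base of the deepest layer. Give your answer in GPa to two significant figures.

unconsolidated sand: 1800 kg/m³ × 10 m/s² × 620 m = 1.116×10^7 Pa = 0.01116 GPa
loess: 1700 kg/m³ × 10 m/s² × 340 m = 5.780×10^6 Pa = 5.780×10^-3 GPa
granodiorite: 2710 kg/m³ × 10 m/s² × 5180 m = 1.404×10^8 Pa = 0.1404 GPa
Total = 0.01116 + 5.780×10^-3 + 0.1404 = 0.15732 GPa

0.16 GPa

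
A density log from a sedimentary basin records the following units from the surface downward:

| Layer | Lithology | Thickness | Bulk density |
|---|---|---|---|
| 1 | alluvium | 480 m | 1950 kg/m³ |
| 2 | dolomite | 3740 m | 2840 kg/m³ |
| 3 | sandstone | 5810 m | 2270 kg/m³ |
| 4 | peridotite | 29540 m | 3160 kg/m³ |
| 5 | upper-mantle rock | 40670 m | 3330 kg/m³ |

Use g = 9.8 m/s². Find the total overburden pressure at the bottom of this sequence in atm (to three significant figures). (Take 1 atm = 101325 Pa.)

alluvium: 1950 kg/m³ × 9.8 m/s² × 480 m = 9.173×10^6 Pa = 90.53 atm
dolomite: 2840 kg/m³ × 9.8 m/s² × 3740 m = 1.041×10^8 Pa = 1027 atm
sandstone: 2270 kg/m³ × 9.8 m/s² × 5810 m = 1.292×10^8 Pa = 1276 atm
peridotite: 3160 kg/m³ × 9.8 m/s² × 29540 m = 9.148×10^8 Pa = 9028 atm
upper-mantle rock: 3330 kg/m³ × 9.8 m/s² × 40670 m = 1.327×10^9 Pa = 13099 atm
Total = 90.53 + 1027 + 1276 + 9028 + 13099 = 24520 atm

24500 atm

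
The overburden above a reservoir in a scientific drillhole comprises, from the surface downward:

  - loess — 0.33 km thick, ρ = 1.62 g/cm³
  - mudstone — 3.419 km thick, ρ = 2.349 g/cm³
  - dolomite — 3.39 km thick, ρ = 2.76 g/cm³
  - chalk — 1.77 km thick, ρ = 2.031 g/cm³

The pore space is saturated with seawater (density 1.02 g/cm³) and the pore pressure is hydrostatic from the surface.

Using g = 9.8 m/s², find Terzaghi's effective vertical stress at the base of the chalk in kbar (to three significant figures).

1.22 kbar

Overburden (lithostatic) stress σ_v:
loess: 1620 kg/m³ × 9.8 m/s² × 330 m = 5.239×10^6 Pa = 5.239 MPa
mudstone: 2349 kg/m³ × 9.8 m/s² × 3419 m = 7.871×10^7 Pa = 78.71 MPa
dolomite: 2760 kg/m³ × 9.8 m/s² × 3390 m = 9.169×10^7 Pa = 91.69 MPa
chalk: 2031 kg/m³ × 9.8 m/s² × 1770 m = 3.523×10^7 Pa = 35.23 MPa
Total = 5.239 + 78.71 + 91.69 + 35.23 = 210.87 MPa
Pore pressure P_p = 1020 kg/m³ × 9.8 m/s² × 8909 m = 8.905×10^7 Pa = 89.05 MPa
Effective stress σ' = σ_v − P_p = 210.9 − 89.05 = 121.81 MPa = 1.2181 kbar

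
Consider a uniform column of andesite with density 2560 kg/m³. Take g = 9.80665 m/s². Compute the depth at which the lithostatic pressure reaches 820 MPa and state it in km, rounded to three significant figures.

h = P/(ρg) = 820 MPa / (2560 kg/m³ × 9.80665 m/s²) = 8.200×10^8 Pa / 25105 Pa/m = 32663 m
= 32.663 km

32.7 km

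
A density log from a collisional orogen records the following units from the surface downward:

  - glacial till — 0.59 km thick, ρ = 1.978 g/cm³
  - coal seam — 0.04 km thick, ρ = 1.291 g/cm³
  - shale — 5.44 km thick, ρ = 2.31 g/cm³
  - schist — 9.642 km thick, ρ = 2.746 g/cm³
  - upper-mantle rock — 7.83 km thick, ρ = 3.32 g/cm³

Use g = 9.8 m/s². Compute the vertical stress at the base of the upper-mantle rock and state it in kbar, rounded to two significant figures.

6.5 kbar

glacial till: 1978 kg/m³ × 9.8 m/s² × 590 m = 1.144×10^7 Pa = 0.1144 kbar
coal seam: 1291 kg/m³ × 9.8 m/s² × 40 m = 5.061×10^5 Pa = 5.061×10^-3 kbar
shale: 2310 kg/m³ × 9.8 m/s² × 5440 m = 1.232×10^8 Pa = 1.232 kbar
schist: 2746 kg/m³ × 9.8 m/s² × 9642 m = 2.595×10^8 Pa = 2.595 kbar
upper-mantle rock: 3320 kg/m³ × 9.8 m/s² × 7830 m = 2.548×10^8 Pa = 2.548 kbar
Total = 0.1144 + 5.061×10^-3 + 1.232 + 2.595 + 2.548 = 6.4932 kbar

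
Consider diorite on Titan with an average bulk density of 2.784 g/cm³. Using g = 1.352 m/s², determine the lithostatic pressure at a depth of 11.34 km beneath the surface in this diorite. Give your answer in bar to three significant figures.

427 bar

diorite: 2784 kg/m³ × 1.352 m/s² × 11340 m = 4.268×10^7 Pa = 426.8 bar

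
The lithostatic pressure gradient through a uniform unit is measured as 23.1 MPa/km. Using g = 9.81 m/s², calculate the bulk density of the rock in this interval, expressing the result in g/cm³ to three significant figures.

ρ = (dP/dz)/g = 23.1 MPa/km / 9.81 m/s² = 23100 Pa/m / 9.81 m/s² = 2354.7 kg/m³
= 2.355 g/cm³

2.35 g/cm³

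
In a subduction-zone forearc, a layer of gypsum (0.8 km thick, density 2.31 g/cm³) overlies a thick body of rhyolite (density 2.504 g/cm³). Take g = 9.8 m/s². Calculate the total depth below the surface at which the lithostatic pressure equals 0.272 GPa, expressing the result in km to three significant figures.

11.1 km

Pressure at base of upper layers: 2310×9.8×800 = 1.811×10^7 Pa = 0.01811 GPa
Remaining pressure to be supplied by rhyolite: 2.720×10^8 − 1.811×10^7 = 2.539×10^8 Pa
Additional depth in rhyolite = 2.539×10^8 Pa / (2504 kg/m³ × 9.8 m/s²) = 10346 m
Total depth = 800 m + 10346 m = 11146 m
= 11.146 km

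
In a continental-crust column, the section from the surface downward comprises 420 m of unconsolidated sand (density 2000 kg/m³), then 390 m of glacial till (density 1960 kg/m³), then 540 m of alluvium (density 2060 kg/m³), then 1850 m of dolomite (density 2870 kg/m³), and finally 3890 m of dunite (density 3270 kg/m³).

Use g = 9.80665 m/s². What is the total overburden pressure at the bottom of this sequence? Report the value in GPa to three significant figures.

unconsolidated sand: 2000 kg/m³ × 9.80665 m/s² × 420 m = 8.238×10^6 Pa = 8.238×10^-3 GPa
glacial till: 1960 kg/m³ × 9.80665 m/s² × 390 m = 7.496×10^6 Pa = 7.496×10^-3 GPa
alluvium: 2060 kg/m³ × 9.80665 m/s² × 540 m = 1.091×10^7 Pa = 0.01091 GPa
dolomite: 2870 kg/m³ × 9.80665 m/s² × 1850 m = 5.207×10^7 Pa = 0.05207 GPa
dunite: 3270 kg/m³ × 9.80665 m/s² × 3890 m = 1.247×10^8 Pa = 0.1247 GPa
Total = 8.238×10^-3 + 7.496×10^-3 + 0.01091 + 0.05207 + 0.1247 = 0.20345 GPa

0.203 GPa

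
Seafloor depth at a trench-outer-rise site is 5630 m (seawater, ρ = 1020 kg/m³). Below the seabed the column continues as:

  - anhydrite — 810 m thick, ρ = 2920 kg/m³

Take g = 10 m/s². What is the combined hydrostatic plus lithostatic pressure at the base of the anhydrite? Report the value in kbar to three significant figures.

seawater: 1020 kg/m³ × 10 m/s² × 5630 m = 5.743×10^7 Pa = 0.5743 kbar
anhydrite: 2920 kg/m³ × 10 m/s² × 810 m = 2.365×10^7 Pa = 0.2365 kbar
Total = 0.5743 + 0.2365 = 0.81078 kbar

0.811 kbar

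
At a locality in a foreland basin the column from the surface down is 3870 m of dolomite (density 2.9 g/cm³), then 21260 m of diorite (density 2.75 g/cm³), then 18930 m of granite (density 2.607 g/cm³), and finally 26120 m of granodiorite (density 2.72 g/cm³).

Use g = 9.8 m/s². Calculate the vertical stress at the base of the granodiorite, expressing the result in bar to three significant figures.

dolomite: 2900 kg/m³ × 9.8 m/s² × 3870 m = 1.100×10^8 Pa = 1100 bar
diorite: 2750 kg/m³ × 9.8 m/s² × 21260 m = 5.730×10^8 Pa = 5730 bar
granite: 2607 kg/m³ × 9.8 m/s² × 18930 m = 4.836×10^8 Pa = 4836 bar
granodiorite: 2720 kg/m³ × 9.8 m/s² × 26120 m = 6.963×10^8 Pa = 6963 bar
Total = 1100 + 5730 + 4836 + 6963 = 18628 bar

18600 bar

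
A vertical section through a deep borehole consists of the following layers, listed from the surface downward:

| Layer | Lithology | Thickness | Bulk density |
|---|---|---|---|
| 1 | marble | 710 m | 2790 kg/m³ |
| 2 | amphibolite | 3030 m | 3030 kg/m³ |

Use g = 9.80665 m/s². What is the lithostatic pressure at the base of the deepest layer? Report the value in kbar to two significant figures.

1.1 kbar

marble: 2790 kg/m³ × 9.80665 m/s² × 710 m = 1.943×10^7 Pa = 0.1943 kbar
amphibolite: 3030 kg/m³ × 9.80665 m/s² × 3030 m = 9.003×10^7 Pa = 0.9003 kbar
Total = 0.1943 + 0.9003 = 1.0946 kbar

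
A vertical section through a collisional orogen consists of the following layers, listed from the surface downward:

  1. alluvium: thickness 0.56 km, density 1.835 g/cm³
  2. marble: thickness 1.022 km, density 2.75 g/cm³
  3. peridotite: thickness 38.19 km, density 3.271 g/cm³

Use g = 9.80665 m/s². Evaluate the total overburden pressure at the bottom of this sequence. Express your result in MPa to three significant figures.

alluvium: 1835 kg/m³ × 9.80665 m/s² × 560 m = 1.008×10^7 Pa = 10.08 MPa
marble: 2750 kg/m³ × 9.80665 m/s² × 1022 m = 2.756×10^7 Pa = 27.56 MPa
peridotite: 3271 kg/m³ × 9.80665 m/s² × 38190 m = 1.225×10^9 Pa = 1225 MPa
Total = 10.08 + 27.56 + 1225 = 1262.7 MPa

1260 MPa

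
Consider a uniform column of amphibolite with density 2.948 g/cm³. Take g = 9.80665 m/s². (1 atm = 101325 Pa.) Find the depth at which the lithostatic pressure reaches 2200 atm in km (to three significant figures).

7.71 km

h = P/(ρg) = 2200 atm / (2948 kg/m³ × 9.80665 m/s²) = 2.229×10^8 Pa / 28910 Pa/m = 7710.7 m
= 7.7107 km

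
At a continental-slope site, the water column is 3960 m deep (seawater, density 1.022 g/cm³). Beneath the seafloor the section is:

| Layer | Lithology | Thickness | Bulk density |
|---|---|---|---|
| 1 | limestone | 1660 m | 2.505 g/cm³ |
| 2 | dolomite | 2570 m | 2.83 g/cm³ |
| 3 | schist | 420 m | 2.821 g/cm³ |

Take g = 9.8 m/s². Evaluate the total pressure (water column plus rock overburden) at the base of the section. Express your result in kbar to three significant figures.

1.63 kbar

seawater: 1022 kg/m³ × 9.8 m/s² × 3960 m = 3.966×10^7 Pa = 0.3966 kbar
limestone: 2505 kg/m³ × 9.8 m/s² × 1660 m = 4.075×10^7 Pa = 0.4075 kbar
dolomite: 2830 kg/m³ × 9.8 m/s² × 2570 m = 7.128×10^7 Pa = 0.7128 kbar
schist: 2821 kg/m³ × 9.8 m/s² × 420 m = 1.161×10^7 Pa = 0.1161 kbar
Total = 0.3966 + 0.4075 + 0.7128 + 0.1161 = 1.6330 kbar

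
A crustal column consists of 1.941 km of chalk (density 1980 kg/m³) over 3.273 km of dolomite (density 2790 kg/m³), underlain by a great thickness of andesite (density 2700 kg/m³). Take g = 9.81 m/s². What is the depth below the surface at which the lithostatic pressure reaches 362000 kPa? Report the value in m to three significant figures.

Pressure at base of upper layers: 1980×9.81×1941 + 2790×9.81×3273 = 1.273×10^8 Pa = 1.273×10^5 kPa
Remaining pressure to be supplied by andesite: 3.620×10^8 − 1.273×10^8 = 2.347×10^8 Pa
Additional depth in andesite = 2.347×10^8 Pa / (2700 kg/m³ × 9.81 m/s²) = 8861.6 m
Total depth = 5214 m + 8861.6 m = 14076 m

14100 m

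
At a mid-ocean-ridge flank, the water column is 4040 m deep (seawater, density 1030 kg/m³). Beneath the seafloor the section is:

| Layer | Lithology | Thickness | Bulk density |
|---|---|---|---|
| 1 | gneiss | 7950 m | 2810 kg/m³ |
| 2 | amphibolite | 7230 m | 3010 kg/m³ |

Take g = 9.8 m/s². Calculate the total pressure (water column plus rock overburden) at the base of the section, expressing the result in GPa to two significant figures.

0.47 GPa

seawater: 1030 kg/m³ × 9.8 m/s² × 4040 m = 4.078×10^7 Pa = 0.04078 GPa
gneiss: 2810 kg/m³ × 9.8 m/s² × 7950 m = 2.189×10^8 Pa = 0.2189 GPa
amphibolite: 3010 kg/m³ × 9.8 m/s² × 7230 m = 2.133×10^8 Pa = 0.2133 GPa
Total = 0.04078 + 0.2189 + 0.2133 = 0.47298 GPa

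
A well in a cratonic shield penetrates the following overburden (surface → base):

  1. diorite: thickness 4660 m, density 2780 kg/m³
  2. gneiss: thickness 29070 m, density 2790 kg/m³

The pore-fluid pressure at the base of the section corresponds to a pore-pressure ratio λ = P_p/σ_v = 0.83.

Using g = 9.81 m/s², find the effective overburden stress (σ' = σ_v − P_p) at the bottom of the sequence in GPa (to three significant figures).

Overburden (lithostatic) stress σ_v:
diorite: 2780 kg/m³ × 9.81 m/s² × 4660 m = 1.271×10^8 Pa = 127.1 MPa
gneiss: 2790 kg/m³ × 9.81 m/s² × 29070 m = 7.956×10^8 Pa = 795.6 MPa
Total = 127.1 + 795.6 = 922.73 MPa
Pore pressure P_p = λ·σ_v = 0.83 × 922.7 MPa = 765.9 MPa
Effective stress σ' = σ_v − P_p = 922.7 − 765.9 = 156.86 MPa = 0.15686 GPa

0.157 GPa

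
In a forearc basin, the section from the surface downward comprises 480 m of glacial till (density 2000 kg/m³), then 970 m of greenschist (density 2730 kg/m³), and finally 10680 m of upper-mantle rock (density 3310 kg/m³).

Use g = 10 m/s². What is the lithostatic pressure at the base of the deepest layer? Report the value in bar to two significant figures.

glacial till: 2000 kg/m³ × 10 m/s² × 480 m = 9.600×10^6 Pa = 96.00 bar
greenschist: 2730 kg/m³ × 10 m/s² × 970 m = 2.648×10^7 Pa = 264.8 bar
upper-mantle rock: 3310 kg/m³ × 10 m/s² × 10680 m = 3.535×10^8 Pa = 3535 bar
Total = 96.00 + 264.8 + 3535 = 3895.9 bar

3900 bar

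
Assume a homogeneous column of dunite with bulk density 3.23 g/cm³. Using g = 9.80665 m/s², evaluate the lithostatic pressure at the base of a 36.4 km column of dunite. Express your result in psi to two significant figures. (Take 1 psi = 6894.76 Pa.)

170000 psi

dunite: 3230 kg/m³ × 9.80665 m/s² × 36400 m = 1.153×10^9 Pa = 1.672×10^5 psi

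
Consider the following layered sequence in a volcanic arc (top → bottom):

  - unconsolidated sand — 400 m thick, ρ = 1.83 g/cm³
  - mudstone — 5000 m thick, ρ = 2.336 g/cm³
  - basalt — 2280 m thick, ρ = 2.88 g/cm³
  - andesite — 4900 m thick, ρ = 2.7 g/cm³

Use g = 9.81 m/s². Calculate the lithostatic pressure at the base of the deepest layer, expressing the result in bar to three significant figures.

unconsolidated sand: 1830 kg/m³ × 9.81 m/s² × 400 m = 7.181×10^6 Pa = 71.81 bar
mudstone: 2336 kg/m³ × 9.81 m/s² × 5000 m = 1.146×10^8 Pa = 1146 bar
basalt: 2880 kg/m³ × 9.81 m/s² × 2280 m = 6.442×10^7 Pa = 644.2 bar
andesite: 2700 kg/m³ × 9.81 m/s² × 4900 m = 1.298×10^8 Pa = 1298 bar
Total = 71.81 + 1146 + 644.2 + 1298 = 3159.6 bar

3160 bar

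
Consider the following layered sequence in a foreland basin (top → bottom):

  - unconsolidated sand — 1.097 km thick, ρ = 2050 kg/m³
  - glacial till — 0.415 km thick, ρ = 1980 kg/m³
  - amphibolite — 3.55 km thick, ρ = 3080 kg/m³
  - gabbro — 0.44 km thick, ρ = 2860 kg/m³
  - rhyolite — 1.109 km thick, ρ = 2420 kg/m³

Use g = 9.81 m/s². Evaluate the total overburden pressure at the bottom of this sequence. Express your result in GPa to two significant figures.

0.18 GPa

unconsolidated sand: 2050 kg/m³ × 9.81 m/s² × 1097 m = 2.206×10^7 Pa = 0.02206 GPa
glacial till: 1980 kg/m³ × 9.81 m/s² × 415 m = 8.061×10^6 Pa = 8.061×10^-3 GPa
amphibolite: 3080 kg/m³ × 9.81 m/s² × 3550 m = 1.073×10^8 Pa = 0.1073 GPa
gabbro: 2860 kg/m³ × 9.81 m/s² × 440 m = 1.234×10^7 Pa = 0.01234 GPa
rhyolite: 2420 kg/m³ × 9.81 m/s² × 1109 m = 2.633×10^7 Pa = 0.02633 GPa
Total = 0.02206 + 8.061×10^-3 + 0.1073 + 0.01234 + 0.02633 = 0.17606 GPa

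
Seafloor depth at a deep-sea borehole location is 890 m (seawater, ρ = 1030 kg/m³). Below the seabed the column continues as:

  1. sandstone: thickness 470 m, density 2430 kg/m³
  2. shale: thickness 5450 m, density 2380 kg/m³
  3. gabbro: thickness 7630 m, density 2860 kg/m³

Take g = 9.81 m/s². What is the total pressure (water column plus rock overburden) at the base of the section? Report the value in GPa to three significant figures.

seawater: 1030 kg/m³ × 9.81 m/s² × 890 m = 8.993×10^6 Pa = 8.993×10^-3 GPa
sandstone: 2430 kg/m³ × 9.81 m/s² × 470 m = 1.120×10^7 Pa = 0.01120 GPa
shale: 2380 kg/m³ × 9.81 m/s² × 5450 m = 1.272×10^8 Pa = 0.1272 GPa
gabbro: 2860 kg/m³ × 9.81 m/s² × 7630 m = 2.141×10^8 Pa = 0.2141 GPa
Total = 8.993×10^-3 + 0.01120 + 0.1272 + 0.2141 = 0.36151 GPa

0.362 GPa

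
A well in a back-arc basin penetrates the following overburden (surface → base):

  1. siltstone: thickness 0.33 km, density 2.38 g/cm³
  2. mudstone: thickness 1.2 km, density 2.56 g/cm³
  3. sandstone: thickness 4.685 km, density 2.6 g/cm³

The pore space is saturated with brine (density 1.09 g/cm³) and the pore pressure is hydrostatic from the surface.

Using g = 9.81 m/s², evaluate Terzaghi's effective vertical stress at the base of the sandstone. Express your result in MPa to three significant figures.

90.9 MPa

Overburden (lithostatic) stress σ_v:
siltstone: 2380 kg/m³ × 9.81 m/s² × 330 m = 7.705×10^6 Pa = 7.705 MPa
mudstone: 2560 kg/m³ × 9.81 m/s² × 1200 m = 3.014×10^7 Pa = 30.14 MPa
sandstone: 2600 kg/m³ × 9.81 m/s² × 4685 m = 1.195×10^8 Pa = 119.5 MPa
Total = 7.705 + 30.14 + 119.5 = 157.34 MPa
Pore pressure P_p = 1090 kg/m³ × 9.81 m/s² × 6215 m = 6.646×10^7 Pa = 66.46 MPa
Effective stress σ' = σ_v − P_p = 157.3 − 66.46 = 90.880 MPa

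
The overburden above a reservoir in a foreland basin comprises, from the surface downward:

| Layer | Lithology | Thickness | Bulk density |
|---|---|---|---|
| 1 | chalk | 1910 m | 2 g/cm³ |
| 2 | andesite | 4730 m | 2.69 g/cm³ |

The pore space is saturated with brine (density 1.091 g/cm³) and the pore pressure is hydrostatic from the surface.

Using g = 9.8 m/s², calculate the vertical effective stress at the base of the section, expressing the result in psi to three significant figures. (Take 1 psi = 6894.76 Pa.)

13200 psi

Overburden (lithostatic) stress σ_v:
chalk: 2000 kg/m³ × 9.8 m/s² × 1910 m = 3.744×10^7 Pa = 37.44 MPa
andesite: 2690 kg/m³ × 9.8 m/s² × 4730 m = 1.247×10^8 Pa = 124.7 MPa
Total = 37.44 + 124.7 = 162.13 MPa
Pore pressure P_p = 1091 kg/m³ × 9.8 m/s² × 6640 m = 7.099×10^7 Pa = 70.99 MPa
Effective stress σ' = σ_v − P_p = 162.1 − 70.99 = 91.135 MPa = 13218 psi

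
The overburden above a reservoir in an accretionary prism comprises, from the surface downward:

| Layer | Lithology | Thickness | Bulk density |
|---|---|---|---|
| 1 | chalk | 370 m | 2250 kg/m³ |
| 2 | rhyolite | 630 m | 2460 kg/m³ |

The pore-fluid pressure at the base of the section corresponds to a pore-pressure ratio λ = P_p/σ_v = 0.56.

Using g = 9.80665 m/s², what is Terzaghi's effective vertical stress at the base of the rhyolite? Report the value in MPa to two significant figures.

Overburden (lithostatic) stress σ_v:
chalk: 2250 kg/m³ × 9.80665 m/s² × 370 m = 8.164×10^6 Pa = 8.164 MPa
rhyolite: 2460 kg/m³ × 9.80665 m/s² × 630 m = 1.520×10^7 Pa = 15.20 MPa
Total = 8.164 + 15.20 = 23.362 MPa
Pore pressure P_p = λ·σ_v = 0.56 × 23.36 MPa = 13.08 MPa
Effective stress σ' = σ_v − P_p = 23.36 − 13.08 = 10.279 MPa

10 MPa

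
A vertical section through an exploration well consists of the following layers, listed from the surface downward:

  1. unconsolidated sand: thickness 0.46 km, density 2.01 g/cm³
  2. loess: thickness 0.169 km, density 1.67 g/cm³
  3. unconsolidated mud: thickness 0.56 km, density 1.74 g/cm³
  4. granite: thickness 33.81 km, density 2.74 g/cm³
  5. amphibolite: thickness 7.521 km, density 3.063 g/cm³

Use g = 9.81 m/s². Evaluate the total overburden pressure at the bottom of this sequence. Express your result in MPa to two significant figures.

unconsolidated sand: 2010 kg/m³ × 9.81 m/s² × 460 m = 9.070×10^6 Pa = 9.070 MPa
loess: 1670 kg/m³ × 9.81 m/s² × 169 m = 2.769×10^6 Pa = 2.769 MPa
unconsolidated mud: 1740 kg/m³ × 9.81 m/s² × 560 m = 9.559×10^6 Pa = 9.559 MPa
granite: 2740 kg/m³ × 9.81 m/s² × 33810 m = 9.088×10^8 Pa = 908.8 MPa
amphibolite: 3063 kg/m³ × 9.81 m/s² × 7521 m = 2.260×10^8 Pa = 226.0 MPa
Total = 9.070 + 2.769 + 9.559 + 908.8 + 226.0 = 1156.2 MPa

1200 MPa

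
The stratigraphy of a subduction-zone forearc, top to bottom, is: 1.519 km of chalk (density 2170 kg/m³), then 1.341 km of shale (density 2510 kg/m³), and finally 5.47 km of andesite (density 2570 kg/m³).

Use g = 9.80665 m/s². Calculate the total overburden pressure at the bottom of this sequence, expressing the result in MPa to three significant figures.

chalk: 2170 kg/m³ × 9.80665 m/s² × 1519 m = 3.232×10^7 Pa = 32.32 MPa
shale: 2510 kg/m³ × 9.80665 m/s² × 1341 m = 3.301×10^7 Pa = 33.01 MPa
andesite: 2570 kg/m³ × 9.80665 m/s² × 5470 m = 1.379×10^8 Pa = 137.9 MPa
Total = 32.32 + 33.01 + 137.9 = 203.19 MPa

203 MPa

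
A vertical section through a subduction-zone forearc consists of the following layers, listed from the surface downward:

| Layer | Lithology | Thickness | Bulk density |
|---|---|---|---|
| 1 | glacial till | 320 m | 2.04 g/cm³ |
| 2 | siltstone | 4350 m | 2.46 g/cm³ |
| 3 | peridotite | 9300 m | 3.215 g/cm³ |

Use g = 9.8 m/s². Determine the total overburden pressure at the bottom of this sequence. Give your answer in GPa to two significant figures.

0.40 GPa

glacial till: 2040 kg/m³ × 9.8 m/s² × 320 m = 6.397×10^6 Pa = 6.397×10^-3 GPa
siltstone: 2460 kg/m³ × 9.8 m/s² × 4350 m = 1.049×10^8 Pa = 0.1049 GPa
peridotite: 3215 kg/m³ × 9.8 m/s² × 9300 m = 2.930×10^8 Pa = 0.2930 GPa
Total = 6.397×10^-3 + 0.1049 + 0.2930 = 0.40428 GPa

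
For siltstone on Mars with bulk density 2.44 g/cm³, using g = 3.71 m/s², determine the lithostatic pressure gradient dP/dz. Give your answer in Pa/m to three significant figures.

9050 Pa/m

dP/dz = ρg = 2440 kg/m³ × 3.71 m/s² = 9052.4 Pa/m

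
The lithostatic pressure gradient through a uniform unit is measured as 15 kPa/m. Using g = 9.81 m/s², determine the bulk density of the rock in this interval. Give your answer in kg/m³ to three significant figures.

ρ = (dP/dz)/g = 15 kPa/m / 9.81 m/s² = 15000 Pa/m / 9.81 m/s² = 1529.1 kg/m³

1530 kg/m³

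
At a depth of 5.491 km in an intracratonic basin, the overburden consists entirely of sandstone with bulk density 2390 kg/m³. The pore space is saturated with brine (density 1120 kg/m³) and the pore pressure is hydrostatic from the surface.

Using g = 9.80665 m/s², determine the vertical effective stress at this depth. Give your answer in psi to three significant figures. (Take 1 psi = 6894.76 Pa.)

Overburden (lithostatic) stress σ_v:
sandstone: 2390 kg/m³ × 9.80665 m/s² × 5491 m = 1.287×10^8 Pa = 128.7 MPa
Pore pressure P_p = 1120 kg/m³ × 9.80665 m/s² × 5491 m = 6.031×10^7 Pa = 60.31 MPa
Effective stress σ' = σ_v − P_p = 128.7 − 60.31 = 68.387 MPa = 9918.7 psi

9920 psi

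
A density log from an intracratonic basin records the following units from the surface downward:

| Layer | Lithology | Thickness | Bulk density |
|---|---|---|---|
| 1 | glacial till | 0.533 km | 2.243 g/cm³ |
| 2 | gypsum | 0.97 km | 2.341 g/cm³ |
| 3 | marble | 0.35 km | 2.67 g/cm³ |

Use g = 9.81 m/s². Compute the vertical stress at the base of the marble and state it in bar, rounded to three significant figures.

glacial till: 2243 kg/m³ × 9.81 m/s² × 533 m = 1.173×10^7 Pa = 117.3 bar
gypsum: 2341 kg/m³ × 9.81 m/s² × 970 m = 2.228×10^7 Pa = 222.8 bar
marble: 2670 kg/m³ × 9.81 m/s² × 350 m = 9.167×10^6 Pa = 91.67 bar
Total = 117.3 + 222.8 + 91.67 = 431.72 bar

432 bar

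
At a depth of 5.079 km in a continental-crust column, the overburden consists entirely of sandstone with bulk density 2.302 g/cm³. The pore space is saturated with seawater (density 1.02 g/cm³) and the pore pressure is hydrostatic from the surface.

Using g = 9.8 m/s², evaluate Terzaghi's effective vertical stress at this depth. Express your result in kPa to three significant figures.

63800 kPa

Overburden (lithostatic) stress σ_v:
sandstone: 2302 kg/m³ × 9.8 m/s² × 5079 m = 1.146×10^8 Pa = 114.6 MPa
Pore pressure P_p = 1020 kg/m³ × 9.8 m/s² × 5079 m = 5.077×10^7 Pa = 50.77 MPa
Effective stress σ' = σ_v − P_p = 114.6 − 50.77 = 63.811 MPa = 63811 kPa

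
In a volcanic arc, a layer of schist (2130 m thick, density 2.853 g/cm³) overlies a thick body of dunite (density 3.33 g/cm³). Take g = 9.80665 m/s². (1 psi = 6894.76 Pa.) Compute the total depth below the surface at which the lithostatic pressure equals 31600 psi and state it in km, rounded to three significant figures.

Pressure at base of upper layers: 2853×9.80665×2130 = 5.959×10^7 Pa = 8643 psi
Remaining pressure to be supplied by dunite: 2.179×10^8 − 5.959×10^7 = 1.583×10^8 Pa
Additional depth in dunite = 1.583×10^8 Pa / (3330 kg/m³ × 9.80665 m/s²) = 4846.9 m
Total depth = 2130 m + 4846.9 m = 6976.9 m
= 6.9769 km

6.98 km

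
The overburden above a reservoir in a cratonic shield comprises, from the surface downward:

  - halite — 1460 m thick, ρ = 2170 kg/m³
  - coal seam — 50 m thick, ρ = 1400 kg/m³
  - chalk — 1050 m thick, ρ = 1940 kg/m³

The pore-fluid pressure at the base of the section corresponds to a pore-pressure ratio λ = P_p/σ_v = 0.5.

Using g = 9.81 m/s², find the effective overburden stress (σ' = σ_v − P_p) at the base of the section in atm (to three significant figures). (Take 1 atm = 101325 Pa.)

Overburden (lithostatic) stress σ_v:
halite: 2170 kg/m³ × 9.81 m/s² × 1460 m = 3.108×10^7 Pa = 31.08 MPa
coal seam: 1400 kg/m³ × 9.81 m/s² × 50 m = 6.867×10^5 Pa = 0.6867 MPa
chalk: 1940 kg/m³ × 9.81 m/s² × 1050 m = 1.998×10^7 Pa = 19.98 MPa
Total = 31.08 + 0.6867 + 19.98 = 51.750 MPa
Pore pressure P_p = λ·σ_v = 0.5 × 51.75 MPa = 25.87 MPa
Effective stress σ' = σ_v − P_p = 51.75 − 25.87 = 25.875 MPa = 255.36 atm

255 atm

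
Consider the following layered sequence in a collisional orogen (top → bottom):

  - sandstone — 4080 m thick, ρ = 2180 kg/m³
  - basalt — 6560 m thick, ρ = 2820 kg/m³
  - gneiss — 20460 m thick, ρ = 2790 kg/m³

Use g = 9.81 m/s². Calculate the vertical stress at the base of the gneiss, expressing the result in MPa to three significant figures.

829 MPa

sandstone: 2180 kg/m³ × 9.81 m/s² × 4080 m = 8.725×10^7 Pa = 87.25 MPa
basalt: 2820 kg/m³ × 9.81 m/s² × 6560 m = 1.815×10^8 Pa = 181.5 MPa
gneiss: 2790 kg/m³ × 9.81 m/s² × 20460 m = 5.600×10^8 Pa = 560.0 MPa
Total = 87.25 + 181.5 + 560.0 = 828.72 MPa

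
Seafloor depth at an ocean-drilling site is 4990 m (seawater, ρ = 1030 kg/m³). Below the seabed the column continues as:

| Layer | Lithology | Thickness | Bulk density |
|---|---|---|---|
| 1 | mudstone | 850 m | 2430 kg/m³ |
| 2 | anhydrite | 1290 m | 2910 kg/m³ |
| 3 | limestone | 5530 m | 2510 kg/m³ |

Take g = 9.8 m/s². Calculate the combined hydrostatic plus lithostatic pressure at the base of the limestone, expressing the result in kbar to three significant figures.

seawater: 1030 kg/m³ × 9.8 m/s² × 4990 m = 5.037×10^7 Pa = 0.5037 kbar
mudstone: 2430 kg/m³ × 9.8 m/s² × 850 m = 2.024×10^7 Pa = 0.2024 kbar
anhydrite: 2910 kg/m³ × 9.8 m/s² × 1290 m = 3.679×10^7 Pa = 0.3679 kbar
limestone: 2510 kg/m³ × 9.8 m/s² × 5530 m = 1.360×10^8 Pa = 1.360 kbar
Total = 0.5037 + 0.2024 + 0.3679 + 1.360 = 2.4343 kbar

2.43 kbar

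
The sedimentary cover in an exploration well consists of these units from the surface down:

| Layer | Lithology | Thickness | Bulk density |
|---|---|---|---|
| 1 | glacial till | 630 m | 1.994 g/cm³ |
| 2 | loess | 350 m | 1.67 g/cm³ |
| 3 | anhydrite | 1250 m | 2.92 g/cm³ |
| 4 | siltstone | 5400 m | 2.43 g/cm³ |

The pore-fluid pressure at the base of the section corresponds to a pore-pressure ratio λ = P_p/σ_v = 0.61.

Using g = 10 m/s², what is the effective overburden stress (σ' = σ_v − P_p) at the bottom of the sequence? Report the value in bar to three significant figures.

Overburden (lithostatic) stress σ_v:
glacial till: 1994 kg/m³ × 10 m/s² × 630 m = 1.256×10^7 Pa = 12.56 MPa
loess: 1670 kg/m³ × 10 m/s² × 350 m = 5.845×10^6 Pa = 5.845 MPa
anhydrite: 2920 kg/m³ × 10 m/s² × 1250 m = 3.650×10^7 Pa = 36.50 MPa
siltstone: 2430 kg/m³ × 10 m/s² × 5400 m = 1.312×10^8 Pa = 131.2 MPa
Total = 12.56 + 5.845 + 36.50 + 131.2 = 186.13 MPa
Pore pressure P_p = λ·σ_v = 0.61 × 186.1 MPa = 113.5 MPa
Effective stress σ' = σ_v − P_p = 186.1 − 113.5 = 72.590 MPa = 725.90 bar

726 bar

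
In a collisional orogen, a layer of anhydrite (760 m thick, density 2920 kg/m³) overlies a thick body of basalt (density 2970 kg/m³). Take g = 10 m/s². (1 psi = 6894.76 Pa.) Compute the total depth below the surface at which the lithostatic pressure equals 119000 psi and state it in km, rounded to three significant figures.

Pressure at base of upper layers: 2920×10×760 = 2.219×10^7 Pa = 3219 psi
Remaining pressure to be supplied by basalt: 8.205×10^8 − 2.219×10^7 = 7.983×10^8 Pa
Additional depth in basalt = 7.983×10^8 Pa / (2970 kg/m³ × 10 m/s²) = 26878 m
Total depth = 760 m + 26878 m = 27638 m
= 27.638 km

27.6 km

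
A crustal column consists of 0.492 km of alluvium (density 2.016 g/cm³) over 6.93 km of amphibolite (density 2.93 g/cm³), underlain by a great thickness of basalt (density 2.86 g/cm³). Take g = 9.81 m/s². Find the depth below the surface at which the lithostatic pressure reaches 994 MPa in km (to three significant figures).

Pressure at base of upper layers: 2016×9.81×492 + 2930×9.81×6930 = 2.089×10^8 Pa = 208.9 MPa
Remaining pressure to be supplied by basalt: 9.940×10^8 − 2.089×10^8 = 7.851×10^8 Pa
Additional depth in basalt = 7.851×10^8 Pa / (2860 kg/m³ × 9.81 m/s²) = 27982 m
Total depth = 7422 m + 27982 m = 35404 m
= 35.404 km

35.4 km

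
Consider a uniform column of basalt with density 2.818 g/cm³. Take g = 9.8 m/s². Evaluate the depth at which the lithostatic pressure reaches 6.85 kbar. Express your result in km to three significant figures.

h = P/(ρg) = 6.85 kbar / (2818 kg/m³ × 9.8 m/s²) = 6.850×10^8 Pa / 27616 Pa/m = 24804 m
= 24.804 km

24.8 km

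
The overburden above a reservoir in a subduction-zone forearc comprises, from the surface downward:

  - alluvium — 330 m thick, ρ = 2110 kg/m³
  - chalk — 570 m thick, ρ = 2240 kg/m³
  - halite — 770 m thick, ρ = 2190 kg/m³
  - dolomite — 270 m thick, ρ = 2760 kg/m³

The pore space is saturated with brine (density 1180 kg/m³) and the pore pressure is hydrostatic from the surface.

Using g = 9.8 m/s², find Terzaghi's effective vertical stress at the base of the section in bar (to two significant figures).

Overburden (lithostatic) stress σ_v:
alluvium: 2110 kg/m³ × 9.8 m/s² × 330 m = 6.824×10^6 Pa = 6.824 MPa
chalk: 2240 kg/m³ × 9.8 m/s² × 570 m = 1.251×10^7 Pa = 12.51 MPa
halite: 2190 kg/m³ × 9.8 m/s² × 770 m = 1.653×10^7 Pa = 16.53 MPa
dolomite: 2760 kg/m³ × 9.8 m/s² × 270 m = 7.303×10^6 Pa = 7.303 MPa
Total = 6.824 + 12.51 + 16.53 + 7.303 = 43.165 MPa
Pore pressure P_p = 1180 kg/m³ × 9.8 m/s² × 1940 m = 2.243×10^7 Pa = 22.43 MPa
Effective stress σ' = σ_v − P_p = 43.17 − 22.43 = 20.731 MPa = 207.31 bar

210 bar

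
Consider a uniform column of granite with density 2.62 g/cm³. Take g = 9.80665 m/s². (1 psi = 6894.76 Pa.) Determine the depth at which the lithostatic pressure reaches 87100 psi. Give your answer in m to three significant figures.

h = P/(ρg) = 87100 psi / (2620 kg/m³ × 9.80665 m/s²) = 6.005×10^8 Pa / 25693 Pa/m = 23373 m

23400 m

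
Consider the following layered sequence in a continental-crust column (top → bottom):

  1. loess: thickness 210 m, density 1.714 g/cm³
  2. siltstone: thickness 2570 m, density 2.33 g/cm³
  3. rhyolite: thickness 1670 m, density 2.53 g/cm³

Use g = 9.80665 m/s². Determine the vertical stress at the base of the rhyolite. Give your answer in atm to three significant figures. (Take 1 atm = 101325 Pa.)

1020 atm

loess: 1714 kg/m³ × 9.80665 m/s² × 210 m = 3.530×10^6 Pa = 34.84 atm
siltstone: 2330 kg/m³ × 9.80665 m/s² × 2570 m = 5.872×10^7 Pa = 579.6 atm
rhyolite: 2530 kg/m³ × 9.80665 m/s² × 1670 m = 4.143×10^7 Pa = 408.9 atm
Total = 34.84 + 579.6 + 408.9 = 1023.3 atm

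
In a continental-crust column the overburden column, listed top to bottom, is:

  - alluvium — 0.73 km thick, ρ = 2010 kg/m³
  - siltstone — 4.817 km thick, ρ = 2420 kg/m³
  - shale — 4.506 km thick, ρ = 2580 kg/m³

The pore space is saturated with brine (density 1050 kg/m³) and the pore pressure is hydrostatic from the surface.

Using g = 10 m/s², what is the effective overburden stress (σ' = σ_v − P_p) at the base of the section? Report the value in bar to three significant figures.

Overburden (lithostatic) stress σ_v:
alluvium: 2010 kg/m³ × 10 m/s² × 730 m = 1.467×10^7 Pa = 14.67 MPa
siltstone: 2420 kg/m³ × 10 m/s² × 4817 m = 1.166×10^8 Pa = 116.6 MPa
shale: 2580 kg/m³ × 10 m/s² × 4506 m = 1.163×10^8 Pa = 116.3 MPa
Total = 14.67 + 116.6 + 116.3 = 247.50 MPa
Pore pressure P_p = 1050 kg/m³ × 10 m/s² × 10053 m = 1.056×10^8 Pa = 105.6 MPa
Effective stress σ' = σ_v − P_p = 247.5 − 105.6 = 141.94 MPa = 1419.4 bar

1420 bar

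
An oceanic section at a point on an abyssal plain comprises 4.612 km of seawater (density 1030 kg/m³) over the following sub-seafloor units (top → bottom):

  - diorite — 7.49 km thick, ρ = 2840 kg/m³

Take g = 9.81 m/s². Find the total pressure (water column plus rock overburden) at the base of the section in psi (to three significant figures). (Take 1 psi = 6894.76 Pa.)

37000 psi

seawater: 1030 kg/m³ × 9.81 m/s² × 4612 m = 4.660×10^7 Pa = 6759 psi
diorite: 2840 kg/m³ × 9.81 m/s² × 7490 m = 2.087×10^8 Pa = 30266 psi
Total = 6759 + 30266 = 37025 psi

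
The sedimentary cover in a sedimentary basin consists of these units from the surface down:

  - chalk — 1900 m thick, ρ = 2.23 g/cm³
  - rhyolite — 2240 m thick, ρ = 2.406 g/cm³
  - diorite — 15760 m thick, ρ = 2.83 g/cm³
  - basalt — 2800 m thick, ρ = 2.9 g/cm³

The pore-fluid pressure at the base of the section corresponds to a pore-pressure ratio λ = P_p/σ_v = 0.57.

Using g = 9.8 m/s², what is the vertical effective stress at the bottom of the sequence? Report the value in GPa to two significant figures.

0.26 GPa

Overburden (lithostatic) stress σ_v:
chalk: 2230 kg/m³ × 9.8 m/s² × 1900 m = 4.152×10^7 Pa = 41.52 MPa
rhyolite: 2406 kg/m³ × 9.8 m/s² × 2240 m = 5.282×10^7 Pa = 52.82 MPa
diorite: 2830 kg/m³ × 9.8 m/s² × 15760 m = 4.371×10^8 Pa = 437.1 MPa
basalt: 2900 kg/m³ × 9.8 m/s² × 2800 m = 7.958×10^7 Pa = 79.58 MPa
Total = 41.52 + 52.82 + 437.1 + 79.58 = 611.00 MPa
Pore pressure P_p = λ·σ_v = 0.57 × 611.0 MPa = 348.3 MPa
Effective stress σ' = σ_v − P_p = 611.0 − 348.3 = 262.73 MPa = 0.26273 GPa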